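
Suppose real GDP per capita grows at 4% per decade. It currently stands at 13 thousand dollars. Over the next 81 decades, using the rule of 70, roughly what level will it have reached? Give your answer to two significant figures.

Doubling time ≈ 70/4 = 17.50 decades.
81 decades is 81/17.50 ≈ 4.63 doublings, a factor of 2^4.63 ≈ 24.76.
13 × 24.76 ≈ 320 thousand dollars.

320 thousand dollars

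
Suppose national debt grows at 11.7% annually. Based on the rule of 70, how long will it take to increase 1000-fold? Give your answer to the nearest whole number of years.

One doubling takes 70/11.7 = 5.98 years.
1000× is log₂ 1000 ≈ 9.97 doublings, so ≈ 9.97 × 5.98 = 60 years.

around 60 years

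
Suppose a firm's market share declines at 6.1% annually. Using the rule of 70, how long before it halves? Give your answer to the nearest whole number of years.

The rule works in reverse for decay: 70/6.1 ≈ 11.48 years to halve.

approximately 11 years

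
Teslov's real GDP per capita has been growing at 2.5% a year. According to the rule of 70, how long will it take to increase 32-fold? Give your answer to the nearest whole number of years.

approximately 140 years

Doubling time ≈ 70/2.5 = 28.00 years.
32× is 5 doublings, so 5 × 28.00 ≈ 140 years.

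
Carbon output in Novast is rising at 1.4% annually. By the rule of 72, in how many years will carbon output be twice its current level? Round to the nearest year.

Doubling time ≈ 72 / 1.4 = 51.43 years.

roughly 51 years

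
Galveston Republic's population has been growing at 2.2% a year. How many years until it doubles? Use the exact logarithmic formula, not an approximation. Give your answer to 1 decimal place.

t = ln(2) / ln(1 + 0.022) = 0.6931 / 0.021761 ≈ 31.85.

31.9 years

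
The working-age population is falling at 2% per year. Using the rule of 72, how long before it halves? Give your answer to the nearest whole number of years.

Falling at 2%, it halves about every 72/2 = 36.00 years.

roughly 36 years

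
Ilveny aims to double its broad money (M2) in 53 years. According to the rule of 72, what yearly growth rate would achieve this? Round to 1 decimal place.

72 / 53 ≈ 1.36, so about 1.4% per year.

≈ 1.4%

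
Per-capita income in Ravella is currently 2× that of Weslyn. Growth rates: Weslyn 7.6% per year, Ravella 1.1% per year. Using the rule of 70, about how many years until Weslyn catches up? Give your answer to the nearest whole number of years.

What matters is the difference: 6.5 pp.
Rule of 70 on the gap: the ratio halves every 70/6.5 ≈ 10.77 years.
A 2× gap closes after 1 halving: 1 × 10.77 ≈ 11 years.

about 11 years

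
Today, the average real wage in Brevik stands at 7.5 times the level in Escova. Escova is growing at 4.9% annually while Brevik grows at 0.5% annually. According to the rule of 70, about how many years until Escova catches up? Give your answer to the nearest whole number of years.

≈ 46 years

The growth-rate gap is 4.9% − 0.5% = 4.4 percentage points.
So the ratio between them halves every 70/4.4 ≈ 15.91 years.
A 7.5 times gap takes log₂(7.5) ≈ 2.91 halvings to close: 2.91 × 15.91 ≈ 46 years.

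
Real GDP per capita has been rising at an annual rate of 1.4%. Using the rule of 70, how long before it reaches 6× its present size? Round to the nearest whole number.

Doubling time ≈ 70/1.4 = 50.00 years.
Reaching 6× takes log₂(6) ≈ 2.58 doublings.
2.58 × 50.00 ≈ 129 years.

≈ 129 years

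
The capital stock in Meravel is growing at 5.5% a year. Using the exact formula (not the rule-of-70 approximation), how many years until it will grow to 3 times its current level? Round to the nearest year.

t = ln(3) / ln(1 + 0.055) = 1.0986 / 0.053541 ≈ 20.52.
≈ 21 years.

21 years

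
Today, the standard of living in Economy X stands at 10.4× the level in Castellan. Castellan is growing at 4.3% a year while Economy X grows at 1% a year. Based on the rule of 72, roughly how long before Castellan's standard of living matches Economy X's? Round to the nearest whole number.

Castellan gains on Economy X at 4.3% − 1% = 3.3 points a year.
At that relative rate the gap halves every 72/3.3 ≈ 21.82 years.
A 10.4× gap takes log₂(10.4) ≈ 3.38 halvings to close: 3.38 × 21.82 ≈ 74 years.

≈ 74 years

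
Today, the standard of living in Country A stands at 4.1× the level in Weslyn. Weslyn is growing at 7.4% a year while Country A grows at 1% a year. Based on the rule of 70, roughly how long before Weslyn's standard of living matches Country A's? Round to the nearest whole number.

Weslyn gains on Country A at 7.4% − 1% = 6.4 points a year.
At that relative rate the gap halves every 70/6.4 ≈ 10.94 years.
A 4.1× gap takes log₂(4.1) ≈ 2.04 halvings to close: 2.04 × 10.94 ≈ 22 years.

approximately 22 years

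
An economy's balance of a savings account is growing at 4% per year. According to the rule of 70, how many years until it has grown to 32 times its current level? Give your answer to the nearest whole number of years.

about 88 years

At 4% it doubles every 70/4 ≈ 17.50 years.
32 = 2^5, so 5 doublings → 88 years.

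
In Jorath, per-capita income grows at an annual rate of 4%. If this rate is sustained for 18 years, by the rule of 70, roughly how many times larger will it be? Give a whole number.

70/4 ≈ 17.50 years per doubling.
18 years fits 1 doubling: 2^1 = 2.

roughly 2 times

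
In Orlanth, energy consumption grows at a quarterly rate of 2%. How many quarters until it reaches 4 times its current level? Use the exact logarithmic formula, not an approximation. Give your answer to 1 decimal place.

70.0 quarters

t = ln(4) / ln(1 + 0.02) = 1.3863 / 0.019803 ≈ 70.00.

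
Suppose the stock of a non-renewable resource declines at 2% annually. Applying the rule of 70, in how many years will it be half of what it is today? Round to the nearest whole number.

about 35 years

Halving time ≈ 70 / 2 = 35.00 → 35 years.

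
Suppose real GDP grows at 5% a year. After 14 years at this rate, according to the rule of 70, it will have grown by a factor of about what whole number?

2 times

70/5 ≈ 14.00 years per doubling.
14 years fits 1 doubling: 2^1 = 2.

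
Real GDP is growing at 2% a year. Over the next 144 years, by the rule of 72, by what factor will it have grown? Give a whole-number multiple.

Doubling time ≈ 72/2 = 36.00 years.
144/36.00 ≈ 4 doublings, so about 2^4 = 16×.

roughly 16 times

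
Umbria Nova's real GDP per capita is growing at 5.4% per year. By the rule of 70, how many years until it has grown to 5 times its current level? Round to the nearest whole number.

One doubling takes 70/5.4 = 12.96 years.
5× is log₂ 5 ≈ 2.32 doublings, so ≈ 2.32 × 12.96 = 30 years.

30 years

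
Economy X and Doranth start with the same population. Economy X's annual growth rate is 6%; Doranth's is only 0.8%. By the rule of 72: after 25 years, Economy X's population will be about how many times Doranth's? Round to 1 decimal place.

about 3.5 times

Rate gap = 6% − 0.8% = 5.2 points.
The ratio doubles every 72/5.2 ≈ 13.85 years.
25/13.85 ≈ 1.81 doublings → ratio ≈ 2^1.81 ≈ 3.5.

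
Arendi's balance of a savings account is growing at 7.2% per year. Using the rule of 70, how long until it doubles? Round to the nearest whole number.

approximately 10 years

Doubling time ≈ 70 / 7.2 = 9.72 years.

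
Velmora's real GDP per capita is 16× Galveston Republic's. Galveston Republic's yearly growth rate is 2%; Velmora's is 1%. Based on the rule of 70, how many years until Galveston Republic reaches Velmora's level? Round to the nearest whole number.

around 280 years

Galveston Republic gains on Velmora at 2% − 1% = 1 point a year.
At that relative rate the gap halves every 70/1 ≈ 70.00 years.
A 16× gap closes after 4 halvings: 4 × 70.00 ≈ 280 years.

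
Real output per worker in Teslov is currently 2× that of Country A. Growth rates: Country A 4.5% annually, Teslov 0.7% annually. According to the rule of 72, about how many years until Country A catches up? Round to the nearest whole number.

19 years

The growth-rate gap is 4.5% − 0.7% = 3.8 percentage points.
So the ratio between them halves every 72/3.8 ≈ 18.95 years.
A 2× gap closes after 1 halving: 1 × 18.95 ≈ 19 years.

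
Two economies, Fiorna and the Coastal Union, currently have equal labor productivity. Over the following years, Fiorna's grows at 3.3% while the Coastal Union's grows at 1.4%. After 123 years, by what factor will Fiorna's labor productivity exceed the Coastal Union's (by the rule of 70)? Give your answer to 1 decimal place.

about 10.1 times

Fiorna pulls ahead at 1.9 pp per year, so the ratio doubles every 70/1.9 ≈ 36.84 years.
In 123 years that's 3.34 doublings: 2^3.34 ≈ 10.1.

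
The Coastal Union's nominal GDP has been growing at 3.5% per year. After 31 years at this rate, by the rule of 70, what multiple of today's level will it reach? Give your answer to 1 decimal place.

2.9 times

Doubles every ≈ 20.00 years (70/3.5).
31 years is 1.55 doublings; 2^1.55 ≈ 2.9×.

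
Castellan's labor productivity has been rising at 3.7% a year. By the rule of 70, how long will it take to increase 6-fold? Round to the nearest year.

Doubling time ≈ 70/3.7 = 18.92 years.
Reaching 6× takes log₂(6) ≈ 2.58 doublings.
2.58 × 18.92 ≈ 49 years.

approximately 49 years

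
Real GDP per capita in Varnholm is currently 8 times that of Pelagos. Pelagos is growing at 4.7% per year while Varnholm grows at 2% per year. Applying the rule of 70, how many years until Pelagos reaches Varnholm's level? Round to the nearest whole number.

The growth-rate gap is 4.7% − 2% = 2.7 percentage points.
So the ratio between them halves every 70/2.7 ≈ 25.93 years.
An 8 times gap closes after 3 halvings: 3 × 25.93 ≈ 78 years.

roughly 78 years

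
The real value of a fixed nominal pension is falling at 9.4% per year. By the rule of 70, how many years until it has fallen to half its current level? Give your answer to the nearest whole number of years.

Falling at 9.4%, it halves about every 70/9.4 = 7.45 years.

7 years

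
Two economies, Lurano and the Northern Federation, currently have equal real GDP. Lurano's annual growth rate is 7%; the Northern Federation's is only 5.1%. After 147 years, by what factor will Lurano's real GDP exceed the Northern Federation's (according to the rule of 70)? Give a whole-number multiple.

Rate gap = 7% − 5.1% = 1.9 points.
The ratio doubles every 70/1.9 ≈ 36.84 years.
147/36.84 ≈ 3.99 doublings → ratio ≈ 2^3.99 ≈ 16.

approximately 16 times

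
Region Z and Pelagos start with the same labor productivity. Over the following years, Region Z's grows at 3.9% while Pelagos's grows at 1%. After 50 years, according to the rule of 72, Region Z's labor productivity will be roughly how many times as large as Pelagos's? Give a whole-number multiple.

Rate gap = 3.9% − 1% = 2.9 points.
The ratio doubles every 72/2.9 ≈ 24.83 years.
50/24.83 ≈ 2.01 doublings → ratio ≈ 2^2.01 ≈ 4.

about 4 times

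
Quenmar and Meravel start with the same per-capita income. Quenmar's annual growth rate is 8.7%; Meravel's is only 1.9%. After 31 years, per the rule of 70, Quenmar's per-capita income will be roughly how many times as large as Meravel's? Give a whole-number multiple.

8 times

Quenmar pulls ahead at 6.8 pp per year, so the ratio doubles every 70/6.8 ≈ 10.29 years.
In 31 years that's 3.01 doublings: 2^3.01 ≈ 8.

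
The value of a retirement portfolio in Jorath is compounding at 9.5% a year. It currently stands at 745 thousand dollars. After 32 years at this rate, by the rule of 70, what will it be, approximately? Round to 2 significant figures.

approximately 15000 thousand dollars

It doubles every 70/9.5 ≈ 7.37 years, so 32 years is 4.34 doublings.
2^4.34 ≈ 20.25; 745 × 20.25 ≈ 15000 thousand dollars.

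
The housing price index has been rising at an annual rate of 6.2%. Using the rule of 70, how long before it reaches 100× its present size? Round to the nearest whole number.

One doubling takes 70/6.2 = 11.29 years.
Reaching 100× takes log₂(100) ≈ 6.64 doublings.
6.64 × 11.29 ≈ 75 years.

75 years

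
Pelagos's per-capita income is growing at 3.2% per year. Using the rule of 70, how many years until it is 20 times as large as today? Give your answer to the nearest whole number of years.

One doubling takes 70/3.2 = 21.88 years.
Reaching 20× takes log₂(20) ≈ 4.32 doublings.
4.32 × 21.88 ≈ 95 years.

around 95 years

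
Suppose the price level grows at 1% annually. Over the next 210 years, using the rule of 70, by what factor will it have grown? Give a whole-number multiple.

Doubling time ≈ 70/1 = 70.00 years.
210/70.00 ≈ 3 doublings, so about 2^3 = 8×.

about 8 times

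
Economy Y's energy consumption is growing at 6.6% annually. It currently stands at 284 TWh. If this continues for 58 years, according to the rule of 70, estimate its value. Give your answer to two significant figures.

It doubles every 70/6.6 ≈ 10.61 years, so 58 years is 5.47 doublings.
2^5.47 ≈ 44.32; 284 × 44.32 ≈ 13000 TWh.

approximately 13000 TWh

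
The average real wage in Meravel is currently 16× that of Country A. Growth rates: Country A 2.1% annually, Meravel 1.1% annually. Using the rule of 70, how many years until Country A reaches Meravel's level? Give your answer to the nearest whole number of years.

The growth-rate gap is 2.1% − 1.1% = 1 percentage point.
So the ratio between them halves every 70/1 ≈ 70.00 years.
A 16× gap closes after 4 halvings: 4 × 70.00 ≈ 280 years.

≈ 280 years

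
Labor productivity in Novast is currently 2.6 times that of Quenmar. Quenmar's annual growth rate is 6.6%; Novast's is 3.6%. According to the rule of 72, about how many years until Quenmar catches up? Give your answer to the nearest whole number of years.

What matters is the difference: 3 pp.
Rule of 72 on the gap: the ratio halves every 72/3 ≈ 24.00 years.
A 2.6 times gap takes log₂(2.6) ≈ 1.38 halvings to close: 1.38 × 24.00 ≈ 33 years.

approximately 33 years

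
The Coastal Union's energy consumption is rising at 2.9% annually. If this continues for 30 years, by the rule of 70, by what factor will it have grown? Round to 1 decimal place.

≈ 2.4 times

Doubling time ≈ 70/2.9 = 24.14 years.
30 years / 24.14 ≈ 1.24 doublings → factor 2^1.24 ≈ 2.4.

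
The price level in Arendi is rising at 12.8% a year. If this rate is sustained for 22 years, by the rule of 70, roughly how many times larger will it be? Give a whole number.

around 16 times

At 12.8% one doubling takes ≈ 5.47 years; 22 years is 4 of them, so ×16.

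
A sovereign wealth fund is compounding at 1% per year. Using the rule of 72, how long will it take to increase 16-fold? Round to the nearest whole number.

288 years

At 1% it doubles every 72/1 ≈ 72.00 years.
16× is 4 doublings, so 4 × 72.00 ≈ 288 years.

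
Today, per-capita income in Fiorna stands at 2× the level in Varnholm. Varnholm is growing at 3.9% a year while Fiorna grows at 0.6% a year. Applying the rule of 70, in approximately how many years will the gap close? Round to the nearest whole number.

approximately 21 years

What matters is the difference: 3.3 pp.
Rule of 70 on the gap: the ratio halves every 70/3.3 ≈ 21.21 years.
A 2× gap closes after 1 halving: 1 × 21.21 ≈ 21 years.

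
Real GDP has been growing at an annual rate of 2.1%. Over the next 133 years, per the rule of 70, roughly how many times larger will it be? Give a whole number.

At 2.1% one doubling takes ≈ 33.33 years; 133 years is 4 of them, so ×16.

≈ 16 times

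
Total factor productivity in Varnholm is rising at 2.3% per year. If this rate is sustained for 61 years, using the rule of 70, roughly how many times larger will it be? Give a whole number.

≈ 4 times

At 2.3% one doubling takes ≈ 30.43 years; 61 years is 2 of them, so ×4.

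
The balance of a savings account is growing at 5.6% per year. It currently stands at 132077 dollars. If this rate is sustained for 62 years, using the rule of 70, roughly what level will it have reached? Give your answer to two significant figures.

Doubling time ≈ 70/5.6 = 12.50 years.
62 years is 62/12.50 ≈ 4.96 doublings, a factor of 2^4.96 ≈ 31.12.
132077 × 31.12 ≈ 4100000 dollars.

around 4100000 dollars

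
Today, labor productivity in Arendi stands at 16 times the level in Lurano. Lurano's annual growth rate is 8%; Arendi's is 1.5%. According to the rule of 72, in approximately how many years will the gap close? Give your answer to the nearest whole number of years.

≈ 44 years

What matters is the difference: 6.5 pp.
Rule of 72 on the gap: the ratio halves every 72/6.5 ≈ 11.08 years.
A 16 times gap closes after 4 halvings: 4 × 11.08 ≈ 44 years.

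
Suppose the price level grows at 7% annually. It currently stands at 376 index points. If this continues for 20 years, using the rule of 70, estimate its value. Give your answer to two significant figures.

1500 index points

Doubling time ≈ 70/7 = 10.00 years.
20 years is 20/10.00 ≈ 2.00 doublings, a factor of 2^2.00 ≈ 4.00.
376 × 4.00 ≈ 1500 index points.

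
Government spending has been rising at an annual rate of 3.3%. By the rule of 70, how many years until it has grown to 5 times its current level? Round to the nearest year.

Doubling time ≈ 70/3.3 = 21.21 years.
Reaching 5× takes log₂(5) ≈ 2.32 doublings.
2.32 × 21.21 ≈ 49 years.

approximately 49 years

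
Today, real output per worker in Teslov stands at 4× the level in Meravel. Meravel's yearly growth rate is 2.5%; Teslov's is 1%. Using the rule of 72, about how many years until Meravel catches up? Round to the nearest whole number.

The growth-rate gap is 2.5% − 1% = 1.5 percentage points.
So the ratio between them halves every 72/1.5 ≈ 48.00 years.
A 4× gap closes after 2 halvings: 2 × 48.00 ≈ 96 years.

approximately 96 years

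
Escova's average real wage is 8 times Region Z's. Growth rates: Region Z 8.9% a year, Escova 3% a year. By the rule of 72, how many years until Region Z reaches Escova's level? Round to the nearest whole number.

Region Z gains on Escova at 8.9% − 3% = 5.9 points a year.
At that relative rate the gap halves every 72/5.9 ≈ 12.20 years.
An 8 times gap closes after 3 halvings: 3 × 12.20 ≈ 37 years.

roughly 37 years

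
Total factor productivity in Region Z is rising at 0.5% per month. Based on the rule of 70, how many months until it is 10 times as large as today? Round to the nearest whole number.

At 0.5% it doubles every 70/0.5 ≈ 140.00 months.
10× is log₂ 10 ≈ 3.32 doublings, so ≈ 3.32 × 140.00 = 465 months.

around 465 months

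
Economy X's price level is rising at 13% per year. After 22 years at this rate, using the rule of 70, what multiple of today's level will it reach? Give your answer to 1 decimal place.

Doubles every ≈ 5.38 years (70/13).
22 years is 4.09 doublings; 2^4.09 ≈ 17.0×.

approximately 17.0 times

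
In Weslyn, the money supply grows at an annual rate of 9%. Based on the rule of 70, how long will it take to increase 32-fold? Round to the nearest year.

roughly 39 years

One doubling takes 70/9 = 7.78 years.
32× is 5 doublings, so 5 × 7.78 ≈ 39 years.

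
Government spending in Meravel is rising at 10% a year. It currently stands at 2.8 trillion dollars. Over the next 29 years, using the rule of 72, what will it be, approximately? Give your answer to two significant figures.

approximately 46 trillion dollars

It doubles every 72/10 ≈ 7.20 years, so 29 years is 4.03 doublings.
2^4.03 ≈ 16.34; 2.8 × 16.34 ≈ 46 trillion dollars.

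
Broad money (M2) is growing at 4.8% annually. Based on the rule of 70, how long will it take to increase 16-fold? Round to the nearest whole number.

around 58 years

Doubling time ≈ 70/4.8 = 14.58 years.
16 = 2^4, so 4 doublings → 58 years.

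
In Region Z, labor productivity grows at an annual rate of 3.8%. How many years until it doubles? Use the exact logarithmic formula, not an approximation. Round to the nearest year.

t = ln(2) / ln(1 + 0.038) = 0.6931 / 0.037296 ≈ 18.58.
≈ 19 years.

19 years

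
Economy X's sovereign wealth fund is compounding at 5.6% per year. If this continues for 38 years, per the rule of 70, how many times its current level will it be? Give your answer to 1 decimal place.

Doubles every ≈ 12.50 years (70/5.6).
38 years is 3.04 doublings; 2^3.04 ≈ 8.2×.

approximately 8.2 times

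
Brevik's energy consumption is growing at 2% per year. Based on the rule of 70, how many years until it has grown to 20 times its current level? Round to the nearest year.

At 2% it doubles every 70/2 ≈ 35.00 years.
20× is log₂ 20 ≈ 4.32 doublings, so ≈ 4.32 × 35.00 = 151 years.

≈ 151 years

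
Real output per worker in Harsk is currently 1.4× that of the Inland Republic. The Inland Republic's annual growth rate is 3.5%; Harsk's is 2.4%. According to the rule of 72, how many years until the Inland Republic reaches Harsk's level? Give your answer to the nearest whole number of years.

≈ 32 years

the Inland Republic gains on Harsk at 3.5% − 2.4% = 1.1 points a year.
At that relative rate the gap halves every 72/1.1 ≈ 65.45 years.
A 1.4× gap takes log₂(1.4) ≈ 0.49 halvings to close: 0.49 × 65.45 ≈ 32 years.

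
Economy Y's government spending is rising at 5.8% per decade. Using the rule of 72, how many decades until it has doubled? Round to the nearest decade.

approximately 12 decades

At 5.8%, doubling takes about 72/5.8 = 12.41 decades.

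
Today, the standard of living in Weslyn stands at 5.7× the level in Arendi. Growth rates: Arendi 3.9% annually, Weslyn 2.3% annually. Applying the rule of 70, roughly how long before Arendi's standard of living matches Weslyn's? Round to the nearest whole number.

What matters is the difference: 1.6 pp.
Rule of 70 on the gap: the ratio halves every 70/1.6 ≈ 43.75 years.
A 5.7× gap takes log₂(5.7) ≈ 2.51 halvings to close: 2.51 × 43.75 ≈ 110 years.

approximately 110 years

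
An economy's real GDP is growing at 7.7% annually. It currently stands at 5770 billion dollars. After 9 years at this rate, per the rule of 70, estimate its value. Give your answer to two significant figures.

Doubling time ≈ 70/7.7 = 9.09 years.
9 years is 9/9.09 ≈ 0.99 doublings, a factor of 2^0.99 ≈ 1.99.
5770 × 1.99 ≈ 11000 billion dollars.

11000 billion dollars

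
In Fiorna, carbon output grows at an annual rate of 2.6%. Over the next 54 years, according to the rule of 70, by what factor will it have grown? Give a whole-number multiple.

about 4 times

At 2.6% one doubling takes ≈ 26.92 years; 54 years is 2 of them, so ×4.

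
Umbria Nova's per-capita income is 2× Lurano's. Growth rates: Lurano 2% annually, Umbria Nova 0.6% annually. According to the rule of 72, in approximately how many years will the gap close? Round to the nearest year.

Lurano gains on Umbria Nova at 2% − 0.6% = 1.4 points a year.
At that relative rate the gap halves every 72/1.4 ≈ 51.43 years.
A 2× gap closes after 1 halving: 1 × 51.43 ≈ 51 years.

≈ 51 years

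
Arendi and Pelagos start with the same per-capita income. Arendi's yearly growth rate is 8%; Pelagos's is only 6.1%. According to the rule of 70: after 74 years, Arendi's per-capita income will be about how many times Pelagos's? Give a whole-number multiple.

approximately 4 times

Only the 1.9-point difference matters.
70/1.9 ≈ 36.84 years per doubling of the ratio; 74 years gives 2.01 doublings, so ≈ 4×.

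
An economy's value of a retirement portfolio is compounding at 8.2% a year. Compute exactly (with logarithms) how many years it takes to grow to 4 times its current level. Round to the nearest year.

18 years

t = ln(4) / ln(1 + 0.082) = 1.3863 / 0.078811 ≈ 17.59.
≈ 18 years.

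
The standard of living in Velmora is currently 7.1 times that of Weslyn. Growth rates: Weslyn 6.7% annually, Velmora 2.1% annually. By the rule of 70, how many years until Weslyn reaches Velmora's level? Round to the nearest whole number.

What matters is the difference: 4.6 pp.
Rule of 70 on the gap: the ratio halves every 70/4.6 ≈ 15.22 years.
A 7.1 times gap takes log₂(7.1) ≈ 2.83 halvings to close: 2.83 × 15.22 ≈ 43 years.

about 43 years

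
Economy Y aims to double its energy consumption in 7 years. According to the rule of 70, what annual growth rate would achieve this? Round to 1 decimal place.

≈ 10.0%

70 / 7 ≈ 10.00, so about 10.0% a year.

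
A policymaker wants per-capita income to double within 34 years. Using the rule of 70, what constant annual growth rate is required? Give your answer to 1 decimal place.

70 / 34 ≈ 2.06, so about 2.1% a year.

approximately 2.1%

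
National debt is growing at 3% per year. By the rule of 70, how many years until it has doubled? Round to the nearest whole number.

Doubling time ≈ 70 / 3 = 23.33 years.

23 years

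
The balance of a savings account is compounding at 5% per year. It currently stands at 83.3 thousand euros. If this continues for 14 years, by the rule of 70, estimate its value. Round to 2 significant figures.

around 170 thousand euros

Doubling time ≈ 70/5 = 14.00 years.
14 years is 14/14.00 ≈ 1.00 doublings, a factor of 2^1.00 ≈ 2.00.
83.3 × 2.00 ≈ 170 thousand euros.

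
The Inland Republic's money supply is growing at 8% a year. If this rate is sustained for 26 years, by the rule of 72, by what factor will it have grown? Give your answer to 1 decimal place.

about 7.4 times

Doubling time ≈ 72/8 = 9.00 years.
26 years / 9.00 ≈ 2.89 doublings → factor 2^2.89 ≈ 7.4.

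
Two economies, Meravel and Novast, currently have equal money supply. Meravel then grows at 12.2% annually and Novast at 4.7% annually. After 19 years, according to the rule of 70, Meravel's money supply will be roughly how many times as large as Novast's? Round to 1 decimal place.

Rate gap = 12.2% − 4.7% = 7.5 points.
The ratio doubles every 70/7.5 ≈ 9.33 years.
19/9.33 ≈ 2.04 doublings → ratio ≈ 2^2.04 ≈ 4.1.

around 4.1 times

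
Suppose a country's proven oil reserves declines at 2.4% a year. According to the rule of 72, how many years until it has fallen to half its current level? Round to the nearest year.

The rule works in reverse for decay: 72/2.4 ≈ 30.00 years to halve.

approximately 30 years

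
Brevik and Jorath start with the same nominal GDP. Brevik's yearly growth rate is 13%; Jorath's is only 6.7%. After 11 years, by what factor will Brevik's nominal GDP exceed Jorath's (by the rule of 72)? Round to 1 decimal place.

Only the 6.3-point difference matters.
72/6.3 ≈ 11.43 years per doubling of the ratio; 11 years gives 0.96 doublings, so ≈ 1.9×.

approximately 1.9 times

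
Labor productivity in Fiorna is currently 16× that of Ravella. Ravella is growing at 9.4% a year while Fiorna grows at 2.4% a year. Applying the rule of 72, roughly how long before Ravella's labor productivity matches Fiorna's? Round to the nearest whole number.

What matters is the difference: 7 pp.
Rule of 72 on the gap: the ratio halves every 72/7 ≈ 10.29 years.
A 16× gap closes after 4 halvings: 4 × 10.29 ≈ 41 years.

roughly 41 years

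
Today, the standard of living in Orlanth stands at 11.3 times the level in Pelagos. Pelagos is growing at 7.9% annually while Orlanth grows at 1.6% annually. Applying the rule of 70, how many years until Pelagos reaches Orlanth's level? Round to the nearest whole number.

about 39 years

Pelagos gains on Orlanth at 7.9% − 1.6% = 6.3 points a year.
At that relative rate the gap halves every 70/6.3 ≈ 11.11 years.
An 11.3 times gap takes log₂(11.3) ≈ 3.50 halvings to close: 3.50 × 11.11 ≈ 39 years.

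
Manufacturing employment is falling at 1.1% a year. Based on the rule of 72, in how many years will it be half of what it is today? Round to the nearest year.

Halving time ≈ 72 / 1.1 = 65.45 → 65 years.

65 years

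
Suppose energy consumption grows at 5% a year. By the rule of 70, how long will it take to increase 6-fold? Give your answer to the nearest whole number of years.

At 5% it doubles every 70/5 ≈ 14.00 years.
Reaching 6× takes log₂(6) ≈ 2.58 doublings.
2.58 × 14.00 ≈ 36 years.

around 36 years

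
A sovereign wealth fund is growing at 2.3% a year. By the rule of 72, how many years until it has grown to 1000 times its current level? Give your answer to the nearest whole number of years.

roughly 312 years

Doubling time ≈ 72/2.3 = 31.30 years.
1000× is log₂ 1000 ≈ 9.97 doublings, so ≈ 9.97 × 31.30 = 312 years.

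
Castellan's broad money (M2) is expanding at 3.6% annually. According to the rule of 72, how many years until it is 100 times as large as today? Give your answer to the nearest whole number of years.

approximately 133 years

One doubling takes 72/3.6 = 20.00 years.
100× is log₂ 100 ≈ 6.64 doublings, so ≈ 6.64 × 20.00 = 133 years.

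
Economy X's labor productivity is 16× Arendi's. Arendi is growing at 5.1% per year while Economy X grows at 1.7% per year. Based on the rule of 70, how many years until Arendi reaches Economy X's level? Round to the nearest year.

82 years

Arendi gains on Economy X at 5.1% − 1.7% = 3.4 points a year.
At that relative rate the gap halves every 70/3.4 ≈ 20.59 years.
A 16× gap closes after 4 halvings: 4 × 20.59 ≈ 82 years.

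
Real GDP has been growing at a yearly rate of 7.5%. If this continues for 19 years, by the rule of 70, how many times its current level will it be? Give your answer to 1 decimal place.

4.1 times

Doubles every ≈ 9.33 years (70/7.5).
19 years is 2.04 doublings; 2^2.04 ≈ 4.1×.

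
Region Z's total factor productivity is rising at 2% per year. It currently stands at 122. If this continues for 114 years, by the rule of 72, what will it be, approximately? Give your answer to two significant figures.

around 1100

It doubles every 72/2 ≈ 36.00 years, so 114 years is 3.17 doublings.
2^3.17 ≈ 9.00; 122 × 9.00 ≈ 1100.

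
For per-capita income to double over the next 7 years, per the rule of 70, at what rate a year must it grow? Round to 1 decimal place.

around 10.0%

70 / 7 ≈ 10.00, so about 10.0% a year.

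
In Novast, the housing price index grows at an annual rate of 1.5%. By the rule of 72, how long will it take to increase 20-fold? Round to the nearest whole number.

approximately 207 years

Doubling time ≈ 72/1.5 = 48.00 years.
Reaching 20× takes log₂(20) ≈ 4.32 doublings.
4.32 × 48.00 ≈ 207 years.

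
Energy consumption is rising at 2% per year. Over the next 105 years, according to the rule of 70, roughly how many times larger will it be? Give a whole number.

Doubling time ≈ 70/2 = 35.00 years.
105/35.00 ≈ 3 doublings, so about 2^3 = 8×.

approximately 8 times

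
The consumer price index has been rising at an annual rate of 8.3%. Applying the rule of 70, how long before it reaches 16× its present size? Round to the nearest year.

approximately 34 years

One doubling takes 70/8.3 = 8.43 years.
16× is 4 doublings, so 4 × 8.43 ≈ 34 years.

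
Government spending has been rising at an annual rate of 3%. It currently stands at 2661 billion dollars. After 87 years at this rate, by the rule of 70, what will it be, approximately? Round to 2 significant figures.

35000 billion dollars

It doubles every 70/3 ≈ 23.33 years, so 87 years is 3.73 doublings.
2^3.73 ≈ 13.27; 2661 × 13.27 ≈ 35000 billion dollars.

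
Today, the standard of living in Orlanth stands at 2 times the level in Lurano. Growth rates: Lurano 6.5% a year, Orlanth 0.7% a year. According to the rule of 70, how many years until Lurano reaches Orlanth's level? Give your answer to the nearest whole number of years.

Lurano gains on Orlanth at 6.5% − 0.7% = 5.8 points a year.
At that relative rate the gap halves every 70/5.8 ≈ 12.07 years.
A 2 times gap closes after 1 halving: 1 × 12.07 ≈ 12 years.

≈ 12 years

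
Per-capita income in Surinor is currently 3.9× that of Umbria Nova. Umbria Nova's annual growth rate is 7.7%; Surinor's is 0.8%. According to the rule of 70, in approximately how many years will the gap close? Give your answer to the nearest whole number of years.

What matters is the difference: 6.9 pp.
Rule of 70 on the gap: the ratio halves every 70/6.9 ≈ 10.14 years.
A 3.9× gap takes log₂(3.9) ≈ 1.96 halvings to close: 1.96 × 10.14 ≈ 20 years.

about 20 years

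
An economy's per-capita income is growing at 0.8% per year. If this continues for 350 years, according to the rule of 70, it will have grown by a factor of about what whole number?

At 0.8% one doubling takes ≈ 87.50 years; 350 years is 4 of them, so ×16.

approximately 16 times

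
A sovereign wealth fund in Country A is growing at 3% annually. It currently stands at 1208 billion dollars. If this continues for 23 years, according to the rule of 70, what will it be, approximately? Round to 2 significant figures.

roughly 2400 billion dollars

Doubling time ≈ 70/3 = 23.33 years.
23 years is 23/23.33 ≈ 0.99 doublings, a factor of 2^0.99 ≈ 1.99.
1208 × 1.99 ≈ 2400 billion dollars.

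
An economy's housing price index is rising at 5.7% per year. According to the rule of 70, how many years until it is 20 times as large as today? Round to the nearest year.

Doubling time ≈ 70/5.7 = 12.28 years.
Reaching 20× takes log₂(20) ≈ 4.32 doublings.
4.32 × 12.28 ≈ 53 years.

roughly 53 years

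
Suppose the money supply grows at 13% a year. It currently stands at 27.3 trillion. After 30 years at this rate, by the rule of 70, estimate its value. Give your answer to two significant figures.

1300 trillion

Doubling time ≈ 70/13 = 5.38 years.
30 years is 30/5.38 ≈ 5.58 doublings, a factor of 2^5.58 ≈ 47.84.
27.3 × 47.84 ≈ 1300 trillion.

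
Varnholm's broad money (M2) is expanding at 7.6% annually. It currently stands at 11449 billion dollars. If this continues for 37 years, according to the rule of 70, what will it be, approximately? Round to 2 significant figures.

Doubling time ≈ 70/7.6 = 9.21 years.
37 years is 37/9.21 ≈ 4.02 doublings, a factor of 2^4.02 ≈ 16.22.
11449 × 16.22 ≈ 190000 billion dollars.

190000 billion dollars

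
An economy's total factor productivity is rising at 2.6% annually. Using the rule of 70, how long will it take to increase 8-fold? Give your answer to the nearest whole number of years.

81 years

One doubling takes 70/2.6 = 26.92 years.
Getting to 8× needs 3 doublings: 3 × 26.92 ≈ 81 years.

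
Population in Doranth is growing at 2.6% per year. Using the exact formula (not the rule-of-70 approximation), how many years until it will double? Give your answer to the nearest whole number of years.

t = ln(2) / ln(1 + 0.026) = 0.6931 / 0.025668 ≈ 27.00.
≈ 27 years.

27 years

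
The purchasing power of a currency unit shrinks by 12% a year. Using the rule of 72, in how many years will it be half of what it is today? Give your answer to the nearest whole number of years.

Falling at 12%, it halves about every 72/12 = 6.00 years.

≈ 6 years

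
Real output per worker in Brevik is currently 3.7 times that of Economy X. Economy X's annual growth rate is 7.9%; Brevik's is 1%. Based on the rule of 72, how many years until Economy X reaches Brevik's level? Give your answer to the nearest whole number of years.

What matters is the difference: 6.9 pp.
Rule of 72 on the gap: the ratio halves every 72/6.9 ≈ 10.43 years.
A 3.7 times gap takes log₂(3.7) ≈ 1.89 halvings to close: 1.89 × 10.43 ≈ 20 years.

20 years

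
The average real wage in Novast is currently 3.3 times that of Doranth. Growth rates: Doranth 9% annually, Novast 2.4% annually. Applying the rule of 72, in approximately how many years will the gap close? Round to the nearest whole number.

The growth-rate gap is 9% − 2.4% = 6.6 percentage points.
So the ratio between them halves every 72/6.6 ≈ 10.91 years.
A 3.3 times gap takes log₂(3.3) ≈ 1.72 halvings to close: 1.72 × 10.91 ≈ 19 years.

around 19 years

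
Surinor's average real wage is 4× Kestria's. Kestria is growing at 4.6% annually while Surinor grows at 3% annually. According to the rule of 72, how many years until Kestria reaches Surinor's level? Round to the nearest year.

90 years

The growth-rate gap is 4.6% − 3% = 1.6 percentage points.
So the ratio between them halves every 72/1.6 ≈ 45.00 years.
A 4× gap closes after 2 halvings: 2 × 45.00 ≈ 90 years.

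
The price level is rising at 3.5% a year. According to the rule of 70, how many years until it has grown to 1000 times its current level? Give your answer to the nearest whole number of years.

199 years

One doubling takes 70/3.5 = 20.00 years.
Reaching 1000× takes log₂(1000) ≈ 9.97 doublings.
9.97 × 20.00 ≈ 199 years.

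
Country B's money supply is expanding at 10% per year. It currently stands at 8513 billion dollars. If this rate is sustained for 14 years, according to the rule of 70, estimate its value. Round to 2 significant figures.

about 34000 billion dollars

It doubles every 70/10 ≈ 7.00 years, so 14 years is 2.00 doublings.
2^2.00 ≈ 4.00; 8513 × 4.00 ≈ 34000 billion dollars.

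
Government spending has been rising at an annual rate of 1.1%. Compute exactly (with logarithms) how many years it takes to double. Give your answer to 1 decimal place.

63.4 years

t = ln(2) / ln(1 + 0.011) = 0.6931 / 0.010940 ≈ 63.35.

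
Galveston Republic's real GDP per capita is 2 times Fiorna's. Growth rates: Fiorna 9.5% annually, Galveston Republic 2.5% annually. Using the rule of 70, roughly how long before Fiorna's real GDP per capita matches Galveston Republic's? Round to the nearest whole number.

Fiorna gains on Galveston Republic at 9.5% − 2.5% = 7 points a year.
At that relative rate the gap halves every 70/7 ≈ 10.00 years.
A 2 times gap closes after 1 halving: 1 × 10.00 ≈ 10 years.

≈ 10 years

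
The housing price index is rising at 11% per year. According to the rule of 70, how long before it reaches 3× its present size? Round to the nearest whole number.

One doubling takes 70/11 = 6.36 years.
Reaching 3× takes log₂(3) ≈ 1.58 doublings.
1.58 × 6.36 ≈ 10 years.

≈ 10 years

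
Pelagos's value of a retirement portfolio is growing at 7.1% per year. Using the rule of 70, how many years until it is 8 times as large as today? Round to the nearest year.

At 7.1% it doubles every 70/7.1 ≈ 9.86 years.
8 = 2^3, so 3 doublings → 30 years.

approximately 30 years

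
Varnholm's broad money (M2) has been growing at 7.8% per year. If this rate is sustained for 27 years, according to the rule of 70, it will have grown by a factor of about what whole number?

70/7.8 ≈ 8.97 years per doubling.
27 years fits 3 doublings: 2^3 = 8.

about 8 times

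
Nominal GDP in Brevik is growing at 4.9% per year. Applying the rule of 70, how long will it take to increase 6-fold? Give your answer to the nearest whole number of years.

≈ 37 years

Doubling time ≈ 70/4.9 = 14.29 years.
6× is log₂ 6 ≈ 2.58 doublings, so ≈ 2.58 × 14.29 = 37 years.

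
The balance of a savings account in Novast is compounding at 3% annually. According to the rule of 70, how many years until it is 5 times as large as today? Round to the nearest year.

around 54 years

One doubling takes 70/3 = 23.33 years.
5× is log₂ 5 ≈ 2.32 doublings, so ≈ 2.32 × 23.33 = 54 years.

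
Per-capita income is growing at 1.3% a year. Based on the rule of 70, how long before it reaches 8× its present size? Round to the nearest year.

Doubling time ≈ 70/1.3 = 53.85 years.
Getting to 8× needs 3 doublings: 3 × 53.85 ≈ 162 years.

around 162 years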